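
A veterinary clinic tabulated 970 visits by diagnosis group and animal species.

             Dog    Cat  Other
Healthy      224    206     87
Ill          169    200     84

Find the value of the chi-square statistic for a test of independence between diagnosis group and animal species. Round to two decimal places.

3.63

Row totals: 517, 453. Column totals: 393, 406, 171. Grand total N = 970.
Expected counts (row total × column total / N):
  Healthy, Dog: 517×393/970 = 209.465
  Healthy, Cat: 517×406/970 = 216.394
  Healthy, Other: 517×171/970 = 91.141
  Ill, Dog: 453×393/970 = 183.535
  Ill, Cat: 453×406/970 = 189.606
  Ill, Other: 453×171/970 = 79.859
Contributions (O − E)²/E:
  (224 − 209.465)²/209.465 = 1.0086
  (206 − 216.394)²/216.394 = 0.4993
  (87 − 91.141)²/91.141 = 0.1881
  (169 − 183.535)²/183.535 = 1.1511
  (200 − 189.606)²/189.606 = 0.5698
  (84 − 79.859)²/79.859 = 0.2147
χ² = 1.0086 + 0.4993 + 0.1881 + 1.1511 + 0.5698 + 0.2147 = 3.63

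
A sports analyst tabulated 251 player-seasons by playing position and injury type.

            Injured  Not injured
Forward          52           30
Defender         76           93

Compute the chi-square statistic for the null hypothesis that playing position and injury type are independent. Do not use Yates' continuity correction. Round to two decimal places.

Row totals: 82, 169. Column totals: 128, 123. Grand total N = 251.
Expected counts (row total × column total / N):
  Forward, Injured: 82×128/251 = 41.817
  Forward, Not injured: 82×123/251 = 40.183
  Defender, Injured: 169×128/251 = 86.183
  Defender, Not injured: 169×123/251 = 82.817
Contributions (O − E)²/E:
  (52 − 41.817)²/41.817 = 2.4797
  (30 − 40.183)²/40.183 = 2.5805
  (76 − 86.183)²/86.183 = 1.2032
  (93 − 82.817)²/82.817 = 1.2521
χ² = 2.4797 + 2.5805 + 1.2032 + 1.2521 = 7.52

7.52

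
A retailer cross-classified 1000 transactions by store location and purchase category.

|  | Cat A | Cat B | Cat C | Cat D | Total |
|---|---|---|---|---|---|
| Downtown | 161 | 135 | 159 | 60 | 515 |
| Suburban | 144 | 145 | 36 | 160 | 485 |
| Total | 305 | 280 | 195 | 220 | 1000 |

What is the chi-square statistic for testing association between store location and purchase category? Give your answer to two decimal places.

123.56

Grand total N = 1000.
Expected counts (row total × column total / N):
  Downtown, Cat A: 515×305/1000 = 157.075
  Downtown, Cat B: 515×280/1000 = 144.200
  Downtown, Cat C: 515×195/1000 = 100.425
  Downtown, Cat D: 515×220/1000 = 113.300
  Suburban, Cat A: 485×305/1000 = 147.925
  Suburban, Cat B: 485×280/1000 = 135.800
  Suburban, Cat C: 485×195/1000 = 94.575
  Suburban, Cat D: 485×220/1000 = 106.700
Contributions (O − E)²/E:
  (161 − 157.075)²/157.075 = 0.0981
  (135 − 144.200)²/144.200 = 0.5870
  (159 − 100.425)²/100.425 = 34.1651
  (60 − 113.300)²/113.300 = 25.0741
  (144 − 147.925)²/147.925 = 0.1041
  (145 − 135.800)²/135.800 = 0.6233
  (36 − 94.575)²/94.575 = 36.2784
  (160 − 106.700)²/106.700 = 26.6250
χ² = 0.0981 + 0.5870 + 34.1651 + 25.0741 + 0.1041 + 0.6233 + 36.2784 + 26.6250 = 123.56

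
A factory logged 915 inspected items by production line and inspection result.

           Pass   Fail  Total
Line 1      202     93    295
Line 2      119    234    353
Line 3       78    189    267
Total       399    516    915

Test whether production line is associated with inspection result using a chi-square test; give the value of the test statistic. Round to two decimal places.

110.74

Grand total N = 915.
Expected counts (row total × column total / N):
  Line 1, Pass: 295×399/915 = 128.639
  Line 1, Fail: 295×516/915 = 166.361
  Line 2, Pass: 353×399/915 = 153.931
  Line 2, Fail: 353×516/915 = 199.069
  Line 3, Pass: 267×399/915 = 116.430
  Line 3, Fail: 267×516/915 = 150.570
Contributions (O − E)²/E:
  (202 − 128.639)²/128.639 = 41.8367
  (93 − 166.361)²/166.361 = 32.3503
  (119 − 153.931)²/153.931 = 7.9268
  (234 − 199.069)²/199.069 = 6.1294
  (78 − 116.430)²/116.430 = 12.6846
  (189 − 150.570)²/150.570 = 9.8085
χ² = 41.8367 + 32.3503 + 7.9268 + 6.1294 + 12.6846 + 9.8085 = 110.74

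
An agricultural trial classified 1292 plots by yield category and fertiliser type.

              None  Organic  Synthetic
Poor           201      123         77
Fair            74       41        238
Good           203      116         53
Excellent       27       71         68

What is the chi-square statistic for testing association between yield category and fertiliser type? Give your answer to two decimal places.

325.67

Row totals: 401, 353, 372, 166. Column totals: 505, 351, 436. Grand total N = 1292.
Expected counts (row total × column total / N):
  Poor, None: 401×505/1292 = 156.738
  Poor, Organic: 401×351/1292 = 108.940
  Poor, Synthetic: 401×436/1292 = 135.322
  Fair, None: 353×505/1292 = 137.976
  Fair, Organic: 353×351/1292 = 95.900
  Fair, Synthetic: 353×436/1292 = 119.124
  Good, None: 372×505/1292 = 145.402
  Good, Organic: 372×351/1292 = 101.062
  Good, Synthetic: 372×436/1292 = 125.536
  Excellent, None: 166×505/1292 = 64.884
  Excellent, Organic: 166×351/1292 = 45.098
  Excellent, Synthetic: 166×436/1292 = 56.019
Contributions (O − E)²/E:
  (201 − 156.738)²/156.738 = 12.4994
  (123 − 108.940)²/108.940 = 1.8146
  (77 − 135.322)²/135.322 = 25.1360
  (74 − 137.976)²/137.976 = 29.6641
  (41 − 95.900)²/95.900 = 31.4287
  (238 − 119.124)²/119.124 = 118.6285
  (203 − 145.402)²/145.402 = 22.8163
  (116 − 101.062)²/101.062 = 2.2080
  (53 − 125.536)²/125.536 = 41.9121
  (27 − 64.884)²/64.884 = 22.1194
  (71 − 45.098)²/45.098 = 14.8768
  (68 − 56.019)²/56.019 = 2.5624
χ² = 12.4994 + 1.8146 + 25.1360 + 29.6641 + 31.4287 + 118.6285 + 22.8163 + 2.2080 + 41.9121 + 22.1194 + 14.8768 + 2.5624 = 325.67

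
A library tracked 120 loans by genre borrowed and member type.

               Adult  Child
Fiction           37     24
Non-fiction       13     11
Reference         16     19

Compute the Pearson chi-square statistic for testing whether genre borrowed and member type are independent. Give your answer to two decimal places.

2.01

Row totals: 61, 24, 35. Column totals: 66, 54. Grand total N = 120.
Expected counts (row total × column total / N):
  Fiction, Adult: 61×66/120 = 33.550
  Fiction, Child: 61×54/120 = 27.450
  Non-fiction, Adult: 24×66/120 = 13.200
  Non-fiction, Child: 24×54/120 = 10.800
  Reference, Adult: 35×66/120 = 19.250
  Reference, Child: 35×54/120 = 15.750
Contributions (O − E)²/E:
  (37 − 33.550)²/33.550 = 0.3548
  (24 − 27.450)²/27.450 = 0.4336
  (13 − 13.200)²/13.200 = 0.0030
  (11 − 10.800)²/10.800 = 0.0037
  (16 − 19.250)²/19.250 = 0.5487
  (19 − 15.750)²/15.750 = 0.6706
χ² = 0.3548 + 0.4336 + 0.0030 + 0.0037 + 0.5487 + 0.6706 = 2.01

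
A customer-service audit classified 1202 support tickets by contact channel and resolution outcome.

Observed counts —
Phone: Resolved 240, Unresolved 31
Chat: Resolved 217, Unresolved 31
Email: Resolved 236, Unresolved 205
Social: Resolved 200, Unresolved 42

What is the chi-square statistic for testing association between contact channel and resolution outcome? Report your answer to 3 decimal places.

160.065

Row totals: 271, 248, 441, 242. Column totals: 893, 309. Grand total N = 1202.
Expected counts (row total × column total / N):
  Phone, Resolved: 271×893/1202 = 201.33361
  Phone, Unresolved: 271×309/1202 = 69.66639
  Chat, Resolved: 248×893/1202 = 184.24626
  Chat, Unresolved: 248×309/1202 = 63.75374
  Email, Resolved: 441×893/1202 = 327.63145
  Email, Unresolved: 441×309/1202 = 113.36855
  Social, Resolved: 242×893/1202 = 179.78869
  Social, Unresolved: 242×309/1202 = 62.21131
Contributions (O − E)²/E:
  (240 − 201.33361)²/201.33361 = 7.4259
  (31 − 69.66639)²/69.66639 = 21.4607
  (217 − 184.24626)²/184.24626 = 5.8227
  (31 − 63.75374)²/63.75374 = 16.8274
  (236 − 327.63145)²/327.63145 = 25.6273
  (205 − 113.36855)²/113.36855 = 74.0622
  (200 − 179.78869)²/179.78869 = 2.2721
  (42 − 62.21131)²/62.21131 = 6.5663
χ² = 7.4259 + 21.4607 + 5.8227 + 16.8274 + 25.6273 + 74.0622 + 2.2721 + 6.5663 = 160.065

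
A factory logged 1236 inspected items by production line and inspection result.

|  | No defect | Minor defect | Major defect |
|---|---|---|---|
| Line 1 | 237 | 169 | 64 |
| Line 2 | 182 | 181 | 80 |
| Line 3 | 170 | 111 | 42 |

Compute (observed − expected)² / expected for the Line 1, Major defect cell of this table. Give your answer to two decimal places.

0.64

Row total (Line 1) = 470; column total (Major defect) = 186; N = 1236.
Expected count E = 470 × 186 / 1236 = 70.728.
Contribution = (O − E)²/E = (64 − 70.728)² / 70.728 = 0.64.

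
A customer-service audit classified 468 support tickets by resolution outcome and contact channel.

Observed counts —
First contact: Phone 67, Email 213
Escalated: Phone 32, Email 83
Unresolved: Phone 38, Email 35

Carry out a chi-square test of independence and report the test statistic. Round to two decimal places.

Row totals: 280, 115, 73. Column totals: 137, 331. Grand total N = 468.
Expected counts (row total × column total / N):
  First contact, Phone: 280×137/468 = 81.966
  First contact, Email: 280×331/468 = 198.034
  Escalated, Phone: 115×137/468 = 33.665
  Escalated, Email: 115×331/468 = 81.335
  Unresolved, Phone: 73×137/468 = 21.370
  Unresolved, Email: 73×331/468 = 51.630
Contributions (O − E)²/E:
  (67 − 81.966)²/81.966 = 2.7326
  (213 − 198.034)²/198.034 = 1.1310
  (32 − 33.665)²/33.665 = 0.0823
  (83 − 81.335)²/81.335 = 0.0341
  (38 − 21.370)²/21.370 = 12.9414
  (35 − 51.630)²/51.630 = 5.3565
χ² = 2.7326 + 1.1310 + 0.0823 + 0.0341 + 12.9414 + 5.3565 = 22.28

22.28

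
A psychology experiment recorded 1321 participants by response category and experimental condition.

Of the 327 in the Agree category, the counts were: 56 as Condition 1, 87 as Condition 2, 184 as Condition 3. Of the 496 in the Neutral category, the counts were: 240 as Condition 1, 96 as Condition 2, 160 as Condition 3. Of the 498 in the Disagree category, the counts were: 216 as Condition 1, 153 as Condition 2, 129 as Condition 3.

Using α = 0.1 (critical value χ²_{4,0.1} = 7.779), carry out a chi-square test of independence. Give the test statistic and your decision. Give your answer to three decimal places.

120.567; reject H₀

Row totals: 327, 496, 498. Column totals: 512, 336, 473. Grand total N = 1321.
Expected counts (row total × column total / N):
  Agree, Condition 1: 327×512/1321 = 126.7403
  Agree, Condition 2: 327×336/1321 = 83.1734
  Agree, Condition 3: 327×473/1321 = 117.0863
  Neutral, Condition 1: 496×512/1321 = 192.2422
  Neutral, Condition 2: 496×336/1321 = 126.1590
  Neutral, Condition 3: 496×473/1321 = 177.5988
  Disagree, Condition 1: 498×512/1321 = 193.0174
  Disagree, Condition 2: 498×336/1321 = 126.6677
  Disagree, Condition 3: 498×473/1321 = 178.3149
Contributions (O − E)²/E:
  (56 − 126.7403)²/126.7403 = 39.4838
  (87 − 83.1734)²/83.1734 = 0.1761
  (184 − 117.0863)²/117.0863 = 38.2405
  (240 − 192.2422)²/192.2422 = 11.8642
  (96 − 126.1590)²/126.1590 = 7.2097
  (160 − 177.5988)²/177.5988 = 1.7439
  (216 − 193.0174)²/193.0174 = 2.7365
  (153 − 126.6677)²/126.6677 = 5.4741
  (129 − 178.3149)²/178.3149 = 13.6386
χ² = 39.4838 + 0.1761 + 38.2405 + 11.8642 + 7.2097 + 1.7439 + 2.7365 + 5.4741 + 13.6386 = 120.567
df = (3−1)(3−1) = 4. Since 120.567 > 7.779, reject the null hypothesis of independence at α = 0.1.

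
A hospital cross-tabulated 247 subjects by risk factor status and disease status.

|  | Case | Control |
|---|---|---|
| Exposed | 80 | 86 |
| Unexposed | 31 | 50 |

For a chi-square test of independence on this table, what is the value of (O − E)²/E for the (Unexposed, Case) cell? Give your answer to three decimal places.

Row total (Unexposed) = 81; column total (Case) = 111; N = 247.
Expected count E = 81 × 111 / 247 = 36.4008.
Contribution = (O − E)²/E = (31 − 36.4008)² / 36.4008 = 0.801.

0.801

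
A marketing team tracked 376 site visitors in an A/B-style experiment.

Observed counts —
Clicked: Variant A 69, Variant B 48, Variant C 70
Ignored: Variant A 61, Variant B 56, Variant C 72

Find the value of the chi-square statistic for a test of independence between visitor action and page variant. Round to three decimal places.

1.125

Row totals: 187, 189. Column totals: 130, 104, 142. Grand total N = 376.
Expected counts (row total × column total / N):
  Clicked, Variant A: 187×130/376 = 64.6543
  Clicked, Variant B: 187×104/376 = 51.7234
  Clicked, Variant C: 187×142/376 = 70.6223
  Ignored, Variant A: 189×130/376 = 65.3457
  Ignored, Variant B: 189×104/376 = 52.2766
  Ignored, Variant C: 189×142/376 = 71.3777
Contributions (O − E)²/E:
  (69 − 64.6543)²/64.6543 = 0.2921
  (48 − 51.7234)²/51.7234 = 0.2680
  (70 − 70.6223)²/70.6223 = 0.0055
  (61 − 65.3457)²/65.3457 = 0.2890
  (56 − 52.2766)²/52.2766 = 0.2652
  (72 − 71.3777)²/71.3777 = 0.0054
χ² = 0.2921 + 0.2680 + 0.0055 + 0.2890 + 0.2652 + 0.0054 = 1.125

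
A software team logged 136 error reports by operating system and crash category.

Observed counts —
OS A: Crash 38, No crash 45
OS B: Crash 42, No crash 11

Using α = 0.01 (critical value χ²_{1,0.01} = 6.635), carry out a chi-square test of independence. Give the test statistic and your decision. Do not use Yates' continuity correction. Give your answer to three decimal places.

14.953; reject H₀

Row totals: 83, 53. Column totals: 80, 56. Grand total N = 136.
Expected counts (row total × column total / N):
  OS A, Crash: 83×80/136 = 48.8235
  OS A, No crash: 83×56/136 = 34.1765
  OS B, Crash: 53×80/136 = 31.1765
  OS B, No crash: 53×56/136 = 21.8235
Contributions (O − E)²/E:
  (38 − 48.8235)²/48.8235 = 2.3994
  (45 − 34.1765)²/34.1765 = 3.4277
  (42 − 31.1765)²/31.1765 = 3.7576
  (11 − 21.8235)²/21.8235 = 5.3680
χ² = 2.3994 + 3.4277 + 3.7576 + 5.3680 = 14.953
df = (2−1)(2−1) = 1. Since 14.953 > 6.635, reject the null hypothesis of independence at α = 0.01.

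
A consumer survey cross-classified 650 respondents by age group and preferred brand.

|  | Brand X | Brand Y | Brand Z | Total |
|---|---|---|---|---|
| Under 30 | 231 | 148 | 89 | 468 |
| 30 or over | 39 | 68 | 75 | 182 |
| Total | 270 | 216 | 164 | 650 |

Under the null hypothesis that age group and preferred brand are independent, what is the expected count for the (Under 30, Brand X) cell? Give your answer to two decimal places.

Row total (Under 30) = 468; column total (Brand X) = 270; grand total N = 650.
Expected count = (row total × column total) / N = 468 × 270 / 650 = 194.40.

194.40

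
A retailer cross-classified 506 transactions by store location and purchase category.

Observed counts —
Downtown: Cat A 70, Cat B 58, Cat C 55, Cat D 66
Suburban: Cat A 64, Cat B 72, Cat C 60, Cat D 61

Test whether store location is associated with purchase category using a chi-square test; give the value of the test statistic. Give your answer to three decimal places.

2.065

Row totals: 249, 257. Column totals: 134, 130, 115, 127. Grand total N = 506.
Expected counts (row total × column total / N):
  Downtown, Cat A: 249×134/506 = 65.9407
  Downtown, Cat B: 249×130/506 = 63.9723
  Downtown, Cat C: 249×115/506 = 56.5909
  Downtown, Cat D: 249×127/506 = 62.4960
  Suburban, Cat A: 257×134/506 = 68.0593
  Suburban, Cat B: 257×130/506 = 66.0277
  Suburban, Cat C: 257×115/506 = 58.4091
  Suburban, Cat D: 257×127/506 = 64.5040
Contributions (O − E)²/E:
  (70 − 65.9407)²/65.9407 = 0.2499
  (58 − 63.9723)²/63.9723 = 0.5576
  (55 − 56.5909)²/56.5909 = 0.0447
  (66 − 62.4960)²/62.4960 = 0.1965
  (64 − 68.0593)²/68.0593 = 0.2421
  (72 − 66.0277)²/66.0277 = 0.5402
  (60 − 58.4091)²/58.4091 = 0.0433
  (61 − 64.5040)²/64.5040 = 0.1903
χ² = 0.2499 + 0.5576 + 0.0447 + 0.1965 + 0.2421 + 0.5402 + 0.0433 + 0.1903 = 2.065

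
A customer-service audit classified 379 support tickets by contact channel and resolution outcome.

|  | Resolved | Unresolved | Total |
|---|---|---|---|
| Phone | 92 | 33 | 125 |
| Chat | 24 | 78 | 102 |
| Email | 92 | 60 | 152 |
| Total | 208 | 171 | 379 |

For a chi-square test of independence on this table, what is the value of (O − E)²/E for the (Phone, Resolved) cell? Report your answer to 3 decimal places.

7.981

Row total (Phone) = 125; column total (Resolved) = 208; N = 379.
Expected count E = 125 × 208 / 379 = 68.6016.
Contribution = (O − E)²/E = (92 − 68.6016)² / 68.6016 = 7.981.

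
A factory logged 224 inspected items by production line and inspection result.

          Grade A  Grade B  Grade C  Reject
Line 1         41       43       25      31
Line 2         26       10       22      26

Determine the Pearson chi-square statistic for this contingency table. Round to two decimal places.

11.24

Row totals: 140, 84. Column totals: 67, 53, 47, 57. Grand total N = 224.
Expected counts (row total × column total / N):
  Line 1, Grade A: 140×67/224 = 41.875
  Line 1, Grade B: 140×53/224 = 33.125
  Line 1, Grade C: 140×47/224 = 29.375
  Line 1, Reject: 140×57/224 = 35.625
  Line 2, Grade A: 84×67/224 = 25.125
  Line 2, Grade B: 84×53/224 = 19.875
  Line 2, Grade C: 84×47/224 = 17.625
  Line 2, Reject: 84×57/224 = 21.375
Contributions (O − E)²/E:
  (41 − 41.875)²/41.875 = 0.0183
  (43 − 33.125)²/33.125 = 2.9439
  (25 − 29.375)²/29.375 = 0.6516
  (31 − 35.625)²/35.625 = 0.6004
  (26 − 25.125)²/25.125 = 0.0305
  (10 − 19.875)²/19.875 = 4.9064
  (22 − 17.625)²/17.625 = 1.0860
  (26 − 21.375)²/21.375 = 1.0007
χ² = 0.0183 + 2.9439 + 0.6516 + 0.6004 + 0.0305 + 4.9064 + 1.0860 + 1.0007 = 11.24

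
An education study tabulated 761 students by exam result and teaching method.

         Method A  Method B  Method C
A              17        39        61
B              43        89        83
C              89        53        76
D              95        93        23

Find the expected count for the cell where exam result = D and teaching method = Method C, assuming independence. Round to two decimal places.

Row total (D) = 211; column total (Method C) = 243; grand total N = 761.
Expected count = (row total × column total) / N = 211 × 243 / 761 = 67.38.

67.38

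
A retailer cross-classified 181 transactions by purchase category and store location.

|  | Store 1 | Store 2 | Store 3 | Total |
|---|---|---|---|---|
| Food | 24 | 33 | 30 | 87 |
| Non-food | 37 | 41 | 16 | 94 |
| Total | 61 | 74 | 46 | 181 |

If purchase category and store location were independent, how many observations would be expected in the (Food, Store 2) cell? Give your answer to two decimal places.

35.57

Row total (Food) = 87; column total (Store 2) = 74; grand total N = 181.
Expected count = (row total × column total) / N = 87 × 74 / 181 = 35.57.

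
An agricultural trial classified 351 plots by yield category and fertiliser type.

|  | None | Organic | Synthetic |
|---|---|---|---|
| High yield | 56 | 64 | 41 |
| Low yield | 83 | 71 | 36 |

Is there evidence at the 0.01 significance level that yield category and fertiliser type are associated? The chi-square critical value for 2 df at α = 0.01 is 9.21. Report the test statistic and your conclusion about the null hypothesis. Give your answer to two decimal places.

3.56; fail to reject H₀

Row totals: 161, 190. Column totals: 139, 135, 77. Grand total N = 351.
Expected counts (row total × column total / N):
  High yield, None: 161×139/351 = 63.758
  High yield, Organic: 161×135/351 = 61.923
  High yield, Synthetic: 161×77/351 = 35.319
  Low yield, None: 190×139/351 = 75.242
  Low yield, Organic: 190×135/351 = 73.077
  Low yield, Synthetic: 190×77/351 = 41.681
Contributions (O − E)²/E:
  (56 − 63.758)²/63.758 = 0.9440
  (64 − 61.923)²/61.923 = 0.0697
  (41 − 35.319)²/35.319 = 0.9138
  (83 − 75.242)²/75.242 = 0.7999
  (71 − 73.077)²/73.077 = 0.0590
  (36 − 41.681)²/41.681 = 0.7743
χ² = 0.9440 + 0.0697 + 0.9138 + 0.7999 + 0.0590 + 0.7743 = 3.56
df = (2−1)(3−1) = 2. Since 3.56 < 9.21, fail to reject the null hypothesis of independence at α = 0.01.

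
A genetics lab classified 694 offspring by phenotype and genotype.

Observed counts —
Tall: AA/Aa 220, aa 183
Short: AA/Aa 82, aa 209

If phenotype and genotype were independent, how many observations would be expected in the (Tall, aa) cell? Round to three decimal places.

227.631

Row total (Tall) = 403; column total (aa) = 392; grand total N = 694.
Expected count = (row total × column total) / N = 403 × 392 / 694 = 227.631.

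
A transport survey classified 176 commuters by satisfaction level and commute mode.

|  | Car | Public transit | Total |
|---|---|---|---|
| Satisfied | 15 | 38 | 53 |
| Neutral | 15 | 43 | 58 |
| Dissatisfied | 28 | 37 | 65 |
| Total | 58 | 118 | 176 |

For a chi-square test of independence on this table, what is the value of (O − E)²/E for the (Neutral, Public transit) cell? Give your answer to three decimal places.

Row total (Neutral) = 58; column total (Public transit) = 118; N = 176.
Expected count E = 58 × 118 / 176 = 38.8864.
Contribution = (O − E)²/E = (43 − 38.8864)² / 38.8864 = 0.435.

0.435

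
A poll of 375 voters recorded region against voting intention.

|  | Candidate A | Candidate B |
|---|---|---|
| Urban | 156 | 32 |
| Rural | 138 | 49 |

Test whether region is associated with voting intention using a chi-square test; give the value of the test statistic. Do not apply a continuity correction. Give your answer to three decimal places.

4.667

Row totals: 188, 187. Column totals: 294, 81. Grand total N = 375.
Expected counts (row total × column total / N):
  Urban, Candidate A: 188×294/375 = 147.3920
  Urban, Candidate B: 188×81/375 = 40.6080
  Rural, Candidate A: 187×294/375 = 146.6080
  Rural, Candidate B: 187×81/375 = 40.3920
Contributions (O − E)²/E:
  (156 − 147.3920)²/147.3920 = 0.5027
  (32 − 40.6080)²/40.6080 = 1.8247
  (138 − 146.6080)²/146.6080 = 0.5054
  (49 − 40.3920)²/40.3920 = 1.8345
χ² = 0.5027 + 1.8247 + 0.5054 + 1.8345 = 4.667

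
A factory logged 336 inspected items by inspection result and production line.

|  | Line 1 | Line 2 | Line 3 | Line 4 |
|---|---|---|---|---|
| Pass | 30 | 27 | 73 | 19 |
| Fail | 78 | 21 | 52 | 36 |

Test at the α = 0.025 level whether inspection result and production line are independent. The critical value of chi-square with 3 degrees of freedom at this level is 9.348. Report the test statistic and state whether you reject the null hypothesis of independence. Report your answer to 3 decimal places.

26.912; reject H₀

Row totals: 149, 187. Column totals: 108, 48, 125, 55. Grand total N = 336.
Expected counts (row total × column total / N):
  Pass, Line 1: 149×108/336 = 47.89286
  Pass, Line 2: 149×48/336 = 21.28571
  Pass, Line 3: 149×125/336 = 55.43155
  Pass, Line 4: 149×55/336 = 24.38988
  Fail, Line 1: 187×108/336 = 60.10714
  Fail, Line 2: 187×48/336 = 26.71429
  Fail, Line 3: 187×125/336 = 69.56845
  Fail, Line 4: 187×55/336 = 30.61012
Contributions (O − E)²/E:
  (30 − 47.89286)²/47.89286 = 6.6848
  (27 − 21.28571)²/21.28571 = 1.5340
  (73 − 55.43155)²/55.43155 = 5.5681
  (19 − 24.38988)²/24.38988 = 1.1911
  (78 − 60.10714)²/60.10714 = 5.3264
  (21 − 26.71429)²/26.71429 = 1.2223
  (52 − 69.56845)²/69.56845 = 4.4366
  (36 − 30.61012)²/30.61012 = 0.9491
χ² = 6.6848 + 1.5340 + 5.5681 + 1.1911 + 5.3264 + 1.2223 + 4.4366 + 0.9491 = 26.912
df = (2−1)(4−1) = 3. Since 26.912 > 9.348, reject the null hypothesis of independence at α = 0.025.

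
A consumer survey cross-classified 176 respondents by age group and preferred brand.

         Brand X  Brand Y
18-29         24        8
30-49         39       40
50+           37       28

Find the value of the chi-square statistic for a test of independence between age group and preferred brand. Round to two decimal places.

Row totals: 32, 79, 65. Column totals: 100, 76. Grand total N = 176.
Expected counts (row total × column total / N):
  18-29, Brand X: 32×100/176 = 18.182
  18-29, Brand Y: 32×76/176 = 13.818
  30-49, Brand X: 79×100/176 = 44.886
  30-49, Brand Y: 79×76/176 = 34.114
  50+, Brand X: 65×100/176 = 36.932
  50+, Brand Y: 65×76/176 = 28.068
Contributions (O − E)²/E:
  (24 − 18.182)²/18.182 = 1.8617
  (8 − 13.818)²/13.818 = 2.4496
  (39 − 44.886)²/44.886 = 0.7718
  (40 − 34.114)²/34.114 = 1.0156
  (37 − 36.932)²/36.932 = 0.0001
  (28 − 28.068)²/28.068 = 0.0002
χ² = 1.8617 + 2.4496 + 0.7718 + 1.0156 + 0.0001 + 0.0002 = 6.10

6.10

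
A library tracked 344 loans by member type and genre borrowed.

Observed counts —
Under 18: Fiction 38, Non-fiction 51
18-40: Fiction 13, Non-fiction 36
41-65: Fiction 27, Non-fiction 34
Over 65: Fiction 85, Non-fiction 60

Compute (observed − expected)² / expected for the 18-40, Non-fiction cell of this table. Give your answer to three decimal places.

4.050

Row total (18-40) = 49; column total (Non-fiction) = 181; N = 344.
Expected count E = 49 × 181 / 344 = 25.7820.
Contribution = (O − E)²/E = (36 − 25.7820)² / 25.7820 = 4.050.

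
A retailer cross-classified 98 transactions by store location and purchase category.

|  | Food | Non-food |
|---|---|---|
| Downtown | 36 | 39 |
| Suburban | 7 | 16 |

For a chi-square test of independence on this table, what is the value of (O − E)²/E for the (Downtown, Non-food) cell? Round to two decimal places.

0.23

Row total (Downtown) = 75; column total (Non-food) = 55; N = 98.
Expected count E = 75 × 55 / 98 = 42.092.
Contribution = (O − E)²/E = (39 − 42.092)² / 42.092 = 0.23.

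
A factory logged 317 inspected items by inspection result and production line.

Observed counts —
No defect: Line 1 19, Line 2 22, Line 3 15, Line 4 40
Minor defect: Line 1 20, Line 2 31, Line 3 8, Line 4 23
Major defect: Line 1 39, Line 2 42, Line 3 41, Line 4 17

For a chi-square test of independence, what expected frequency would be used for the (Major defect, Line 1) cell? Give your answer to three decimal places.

Row total (Major defect) = 139; column total (Line 1) = 78; grand total N = 317.
Expected count = (row total × column total) / N = 139 × 78 / 317 = 34.202.

34.202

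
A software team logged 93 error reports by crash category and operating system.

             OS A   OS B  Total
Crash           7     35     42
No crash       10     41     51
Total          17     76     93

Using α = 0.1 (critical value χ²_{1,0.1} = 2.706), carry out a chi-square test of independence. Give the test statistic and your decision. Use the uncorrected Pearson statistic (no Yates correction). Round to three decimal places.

0.133; fail to reject H₀

Grand total N = 93.
Expected counts (row total × column total / N):
  Crash, OS A: 42×17/93 = 7.6774
  Crash, OS B: 42×76/93 = 34.3226
  No crash, OS A: 51×17/93 = 9.3226
  No crash, OS B: 51×76/93 = 41.6774
Contributions (O − E)²/E:
  (7 − 7.6774)²/7.6774 = 0.0598
  (35 − 34.3226)²/34.3226 = 0.0134
  (10 − 9.3226)²/9.3226 = 0.0492
  (41 − 41.6774)²/41.6774 = 0.0110
χ² = 0.0598 + 0.0134 + 0.0492 + 0.0110 = 0.133
df = (2−1)(2−1) = 1. Since 0.133 < 2.706, fail to reject the null hypothesis of independence at α = 0.1.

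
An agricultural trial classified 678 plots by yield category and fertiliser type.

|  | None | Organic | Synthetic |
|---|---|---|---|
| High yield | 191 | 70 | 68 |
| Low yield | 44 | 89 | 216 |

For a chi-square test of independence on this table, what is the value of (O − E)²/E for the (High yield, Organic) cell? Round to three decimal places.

Row total (High yield) = 329; column total (Organic) = 159; N = 678.
Expected count E = 329 × 159 / 678 = 77.154867.
Contribution = (O − E)²/E = (70 − 77.154867)² / 77.154867 = 0.663.

0.663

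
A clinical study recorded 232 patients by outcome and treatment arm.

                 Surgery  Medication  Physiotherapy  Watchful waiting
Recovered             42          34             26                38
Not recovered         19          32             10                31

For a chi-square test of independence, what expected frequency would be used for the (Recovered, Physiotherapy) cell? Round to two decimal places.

21.72

Row total (Recovered) = 140; column total (Physiotherapy) = 36; grand total N = 232.
Expected count = (row total × column total) / N = 140 × 36 / 232 = 21.72.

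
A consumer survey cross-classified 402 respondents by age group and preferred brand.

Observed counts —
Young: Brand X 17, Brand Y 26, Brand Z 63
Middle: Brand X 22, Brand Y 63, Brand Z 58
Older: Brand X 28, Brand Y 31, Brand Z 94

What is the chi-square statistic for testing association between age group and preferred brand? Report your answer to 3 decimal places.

Row totals: 106, 143, 153. Column totals: 67, 120, 215. Grand total N = 402.
Expected counts (row total × column total / N):
  Young, Brand X: 106×67/402 = 17.6667
  Young, Brand Y: 106×120/402 = 31.6418
  Young, Brand Z: 106×215/402 = 56.6915
  Middle, Brand X: 143×67/402 = 23.8333
  Middle, Brand Y: 143×120/402 = 42.6866
  Middle, Brand Z: 143×215/402 = 76.4801
  Older, Brand X: 153×67/402 = 25.5000
  Older, Brand Y: 153×120/402 = 45.6716
  Older, Brand Z: 153×215/402 = 81.8284
Contributions (O − E)²/E:
  (17 − 17.6667)²/17.6667 = 0.0252
  (26 − 31.6418)²/31.6418 = 1.0059
  (63 − 56.6915)²/56.6915 = 0.7020
  (22 − 23.8333)²/23.8333 = 0.1410
  (63 − 42.6866)²/42.6866 = 9.6666
  (58 − 76.4801)²/76.4801 = 4.4654
  (28 − 25.5000)²/25.5000 = 0.2451
  (31 − 45.6716)²/45.6716 = 4.7131
  (94 − 81.8284)²/81.8284 = 1.8105
χ² = 0.0252 + 1.0059 + 0.7020 + 0.1410 + 9.6666 + 4.4654 + 0.2451 + 4.7131 + 1.8105 = 22.775

22.775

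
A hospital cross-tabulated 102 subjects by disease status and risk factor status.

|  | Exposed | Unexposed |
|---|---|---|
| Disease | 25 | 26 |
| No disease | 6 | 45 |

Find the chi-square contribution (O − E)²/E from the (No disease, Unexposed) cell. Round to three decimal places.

2.542

Row total (No disease) = 51; column total (Unexposed) = 71; N = 102.
Expected count E = 51 × 71 / 102 = 35.5000.
Contribution = (O − E)²/E = (45 − 35.5000)² / 35.5000 = 2.542.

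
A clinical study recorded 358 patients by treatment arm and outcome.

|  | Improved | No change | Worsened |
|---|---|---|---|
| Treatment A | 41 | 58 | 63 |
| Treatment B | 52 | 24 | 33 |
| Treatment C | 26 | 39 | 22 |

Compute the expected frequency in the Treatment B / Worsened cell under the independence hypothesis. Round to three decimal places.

Row total (Treatment B) = 109; column total (Worsened) = 118; grand total N = 358.
Expected count = (row total × column total) / N = 109 × 118 / 358 = 35.927.

35.927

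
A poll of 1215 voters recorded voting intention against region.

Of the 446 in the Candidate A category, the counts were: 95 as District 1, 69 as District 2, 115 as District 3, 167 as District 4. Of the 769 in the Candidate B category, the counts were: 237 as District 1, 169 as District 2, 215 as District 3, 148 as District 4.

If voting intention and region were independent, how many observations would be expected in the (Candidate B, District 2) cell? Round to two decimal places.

150.64

Row total (Candidate B) = 769; column total (District 2) = 238; grand total N = 1215.
Expected count = (row total × column total) / N = 769 × 238 / 1215 = 150.64.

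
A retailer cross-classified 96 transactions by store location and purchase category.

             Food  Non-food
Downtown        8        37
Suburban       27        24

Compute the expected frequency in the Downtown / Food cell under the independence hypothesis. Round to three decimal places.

Row total (Downtown) = 45; column total (Food) = 35; grand total N = 96.
Expected count = (row total × column total) / N = 45 × 35 / 96 = 16.406.

16.406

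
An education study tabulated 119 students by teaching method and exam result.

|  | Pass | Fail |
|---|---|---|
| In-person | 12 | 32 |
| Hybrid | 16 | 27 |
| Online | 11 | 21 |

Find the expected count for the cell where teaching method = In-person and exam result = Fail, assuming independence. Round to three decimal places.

29.580

Row total (In-person) = 44; column total (Fail) = 80; grand total N = 119.
Expected count = (row total × column total) / N = 44 × 80 / 119 = 29.580.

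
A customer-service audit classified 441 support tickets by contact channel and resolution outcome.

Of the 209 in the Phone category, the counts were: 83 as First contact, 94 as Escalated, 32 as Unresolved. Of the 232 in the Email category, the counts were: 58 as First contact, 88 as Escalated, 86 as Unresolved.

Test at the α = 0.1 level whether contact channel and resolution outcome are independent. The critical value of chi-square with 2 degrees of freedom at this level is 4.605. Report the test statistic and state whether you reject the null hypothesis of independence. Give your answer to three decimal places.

Row totals: 209, 232. Column totals: 141, 182, 118. Grand total N = 441.
Expected counts (row total × column total / N):
  Phone, First contact: 209×141/441 = 66.8231
  Phone, Escalated: 209×182/441 = 86.2540
  Phone, Unresolved: 209×118/441 = 55.9229
  Email, First contact: 232×141/441 = 74.1769
  Email, Escalated: 232×182/441 = 95.7460
  Email, Unresolved: 232×118/441 = 62.0771
Contributions (O − E)²/E:
  (83 − 66.8231)²/66.8231 = 3.9162
  (94 − 86.2540)²/86.2540 = 0.6956
  (32 − 55.9229)²/55.9229 = 10.2338
  (58 − 74.1769)²/74.1769 = 3.5279
  (88 − 95.7460)²/95.7460 = 0.6267
  (86 − 62.0771)²/62.0771 = 9.2193
χ² = 3.9162 + 0.6956 + 10.2338 + 3.5279 + 0.6267 + 9.2193 = 28.220
df = (2−1)(3−1) = 2. Since 28.220 > 4.605, reject the null hypothesis of independence at α = 0.1.

28.220; reject H₀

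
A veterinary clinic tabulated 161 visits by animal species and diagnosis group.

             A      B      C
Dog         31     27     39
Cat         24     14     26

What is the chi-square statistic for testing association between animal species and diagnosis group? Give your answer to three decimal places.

Row totals: 97, 64. Column totals: 55, 41, 65. Grand total N = 161.
Expected counts (row total × column total / N):
  Dog, A: 97×55/161 = 33.1366
  Dog, B: 97×41/161 = 24.7019
  Dog, C: 97×65/161 = 39.1615
  Cat, A: 64×55/161 = 21.8634
  Cat, B: 64×41/161 = 16.2981
  Cat, C: 64×65/161 = 25.8385
Contributions (O − E)²/E:
  (31 − 33.1366)²/33.1366 = 0.1378
  (27 − 24.7019)²/24.7019 = 0.2138
  (39 − 39.1615)²/39.1615 = 0.0007
  (24 − 21.8634)²/21.8634 = 0.2088
  (14 − 16.2981)²/16.2981 = 0.3240
  (26 − 25.8385)²/25.8385 = 0.0010
χ² = 0.1378 + 0.2138 + 0.0007 + 0.2088 + 0.3240 + 0.0010 = 0.886

0.886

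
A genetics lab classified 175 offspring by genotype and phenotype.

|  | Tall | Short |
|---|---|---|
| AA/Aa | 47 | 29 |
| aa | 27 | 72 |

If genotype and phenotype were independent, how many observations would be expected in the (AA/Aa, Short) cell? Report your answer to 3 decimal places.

Row total (AA/Aa) = 76; column total (Short) = 101; grand total N = 175.
Expected count = (row total × column total) / N = 76 × 101 / 175 = 43.863.

43.863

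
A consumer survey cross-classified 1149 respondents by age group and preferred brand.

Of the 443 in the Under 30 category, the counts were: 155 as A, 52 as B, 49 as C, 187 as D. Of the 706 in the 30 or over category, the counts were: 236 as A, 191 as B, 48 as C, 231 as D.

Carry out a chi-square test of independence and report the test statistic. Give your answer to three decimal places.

42.985

Row totals: 443, 706. Column totals: 391, 243, 97, 418. Grand total N = 1149.
Expected counts (row total × column total / N):
  Under 30, A: 443×391/1149 = 150.7511
  Under 30, B: 443×243/1149 = 93.6893
  Under 30, C: 443×97/1149 = 37.3986
  Under 30, D: 443×418/1149 = 161.1610
  30 or over, A: 706×391/1149 = 240.2489
  30 or over, B: 706×243/1149 = 149.3107
  30 or over, C: 706×97/1149 = 59.6014
  30 or over, D: 706×418/1149 = 256.8390
Contributions (O − E)²/E:
  (155 − 150.7511)²/150.7511 = 0.1198
  (52 − 93.6893)²/93.6893 = 18.5507
  (49 − 37.3986)²/37.3986 = 3.5989
  (187 − 161.1610)²/161.1610 = 4.1428
  (236 − 240.2489)²/240.2489 = 0.0751
  (191 − 149.3107)²/149.3107 = 11.6401
  (48 − 59.6014)²/59.6014 = 2.2582
  (231 − 256.8390)²/256.8390 = 2.5995
χ² = 0.1198 + 18.5507 + 3.5989 + 4.1428 + 0.0751 + 11.6401 + 2.2582 + 2.5995 = 42.985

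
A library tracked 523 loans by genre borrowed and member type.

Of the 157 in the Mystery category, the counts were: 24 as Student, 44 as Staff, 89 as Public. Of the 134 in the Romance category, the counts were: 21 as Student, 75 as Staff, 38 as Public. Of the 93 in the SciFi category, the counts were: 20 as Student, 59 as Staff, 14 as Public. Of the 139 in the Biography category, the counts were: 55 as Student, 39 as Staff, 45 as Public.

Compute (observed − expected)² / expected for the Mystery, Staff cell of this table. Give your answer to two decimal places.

Row total (Mystery) = 157; column total (Staff) = 217; N = 523.
Expected count E = 157 × 217 / 523 = 65.141.
Contribution = (O − E)²/E = (44 − 65.141)² / 65.141 = 6.86.

6.86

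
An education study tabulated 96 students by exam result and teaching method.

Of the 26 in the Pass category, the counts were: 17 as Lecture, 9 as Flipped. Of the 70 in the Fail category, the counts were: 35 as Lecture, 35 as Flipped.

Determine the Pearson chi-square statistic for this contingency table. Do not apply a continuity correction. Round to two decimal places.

1.81

Row totals: 26, 70. Column totals: 52, 44. Grand total N = 96.
Expected counts (row total × column total / N):
  Pass, Lecture: 26×52/96 = 14.083
  Pass, Flipped: 26×44/96 = 11.917
  Fail, Lecture: 70×52/96 = 37.917
  Fail, Flipped: 70×44/96 = 32.083
Contributions (O − E)²/E:
  (17 − 14.083)²/14.083 = 0.6042
  (9 − 11.917)²/11.917 = 0.7140
  (35 − 37.917)²/37.917 = 0.2244
  (35 − 32.083)²/32.083 = 0.2652
χ² = 0.6042 + 0.7140 + 0.2244 + 0.2652 = 1.81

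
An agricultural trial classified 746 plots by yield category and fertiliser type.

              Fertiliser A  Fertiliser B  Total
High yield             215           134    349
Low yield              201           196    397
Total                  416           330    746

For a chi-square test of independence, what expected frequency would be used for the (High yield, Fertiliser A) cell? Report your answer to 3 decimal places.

Row total (High yield) = 349; column total (Fertiliser A) = 416; grand total N = 746.
Expected count = (row total × column total) / N = 349 × 416 / 746 = 194.617.

194.617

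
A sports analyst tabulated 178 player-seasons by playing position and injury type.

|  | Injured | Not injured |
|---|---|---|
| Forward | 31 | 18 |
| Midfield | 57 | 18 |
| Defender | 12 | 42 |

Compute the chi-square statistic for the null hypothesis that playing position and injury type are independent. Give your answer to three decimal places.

Row totals: 49, 75, 54. Column totals: 100, 78. Grand total N = 178.
Expected counts (row total × column total / N):
  Forward, Injured: 49×100/178 = 27.5281
  Forward, Not injured: 49×78/178 = 21.4719
  Midfield, Injured: 75×100/178 = 42.1348
  Midfield, Not injured: 75×78/178 = 32.8652
  Defender, Injured: 54×100/178 = 30.3371
  Defender, Not injured: 54×78/178 = 23.6629
Contributions (O − E)²/E:
  (31 − 27.5281)²/27.5281 = 0.4379
  (18 − 21.4719)²/21.4719 = 0.5614
  (57 − 42.1348)²/42.1348 = 5.2445
  (18 − 32.8652)²/32.8652 = 6.7237
  (12 − 30.3371)²/30.3371 = 11.0838
  (42 − 23.6629)²/23.6629 = 14.2100
χ² = 0.4379 + 0.5614 + 5.2445 + 6.7237 + 11.0838 + 14.2100 = 38.261

38.261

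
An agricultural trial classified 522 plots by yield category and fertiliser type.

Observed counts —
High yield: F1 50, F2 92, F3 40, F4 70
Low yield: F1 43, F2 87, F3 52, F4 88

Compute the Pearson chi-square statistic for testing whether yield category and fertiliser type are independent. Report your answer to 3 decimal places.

Row totals: 252, 270. Column totals: 93, 179, 92, 158. Grand total N = 522.
Expected counts (row total × column total / N):
  High yield, F1: 252×93/522 = 44.8966
  High yield, F2: 252×179/522 = 86.4138
  High yield, F3: 252×92/522 = 44.4138
  High yield, F4: 252×158/522 = 76.2759
  Low yield, F1: 270×93/522 = 48.1034
  Low yield, F2: 270×179/522 = 92.5862
  Low yield, F3: 270×92/522 = 47.5862
  Low yield, F4: 270×158/522 = 81.7241
Contributions (O − E)²/E:
  (50 − 44.8966)²/44.8966 = 0.5801
  (92 − 86.4138)²/86.4138 = 0.3611
  (40 − 44.4138)²/44.4138 = 0.4386
  (70 − 76.2759)²/76.2759 = 0.5164
  (43 − 48.1034)²/48.1034 = 0.5414
  (87 − 92.5862)²/92.5862 = 0.3370
  (52 − 47.5862)²/47.5862 = 0.4094
  (88 − 81.7241)²/81.7241 = 0.4819
χ² = 0.5801 + 0.3611 + 0.4386 + 0.5164 + 0.5414 + 0.3370 + 0.4094 + 0.4819 = 3.666

3.666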